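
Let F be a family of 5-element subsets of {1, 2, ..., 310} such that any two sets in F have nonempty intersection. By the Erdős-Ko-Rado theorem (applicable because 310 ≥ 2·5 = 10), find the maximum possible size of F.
max |F| = C(309, 4) = 372527001

The Erdős-Ko-Rado theorem states: for n ≥ 2k, an intersecting family of k-subsets of an n-element set has size at most C(n − 1, k − 1), with equality for 'star' families {A ⊆ [n] : |A| = k, i ∈ A} (fix an element i). For n = 310, k = 5: C(309, 4) = 372527001.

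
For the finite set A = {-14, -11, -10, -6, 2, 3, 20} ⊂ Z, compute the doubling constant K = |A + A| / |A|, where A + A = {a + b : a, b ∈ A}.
K = |A + A| / |A| = 24/7

Enumerate A + A = {a + b : a, b ∈ A}. With |A| = 7, there are |A|^2 = 49 ordered sum pairs; collecting distinct values, A + A = {-28, -25, -24, -22, -21, -20, -17, -16, -12, -11, -9, -8, -7, -4, -3, 4, 5, 6, 9, 10, 14, 22, 23, 40}, so |A + A| = 24. Thus K = 24/7. For comparison, the minimum possible |A + A| over all 7-element sets is 2·7 − 1 = 13 (so min K = 13/7), attained only by arithmetic progressions.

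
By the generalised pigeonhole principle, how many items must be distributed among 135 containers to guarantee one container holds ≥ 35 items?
n = (35 − 1)·135 + 1 = 4591

By the generalised pigeonhole principle, to guarantee some box contains ≥ r objects we need more than (r − 1) · k objects total. Threshold: n = (r − 1) · k + 1. With r = 35 and k = 135: n = 34 · 135 + 1 = 4590 + 1 = 4591. For n = 4590 = 34 · 135, we can put exactly 34 objects in every box, avoiding 35 in any single one — so 4591 is tight.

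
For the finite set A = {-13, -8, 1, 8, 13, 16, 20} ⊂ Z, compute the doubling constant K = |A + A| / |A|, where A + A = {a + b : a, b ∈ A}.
K = |A + A| / |A| = 26/7

Enumerate A + A = {a + b : a, b ∈ A}. With |A| = 7, there are |A|^2 = 49 ordered sum pairs; collecting distinct values, A + A = {-26, -21, -16, -12, -7, -5, 0, 2, 3, 5, 7, 8, 9, 12, 14, 16, 17, 21, 24, 26, 28, 29, 32, 33, 36, 40}, so |A + A| = 26. Thus K = 26/7. For comparison, the minimum possible |A + A| over all 7-element sets is 2·7 − 1 = 13 (so min K = 13/7), attained only by arithmetic progressions.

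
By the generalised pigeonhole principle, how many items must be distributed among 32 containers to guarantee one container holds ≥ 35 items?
n = (35 − 1)·32 + 1 = 1089

By the generalised pigeonhole principle, to guarantee some box contains ≥ r objects we need more than (r − 1) · k objects total. Threshold: n = (r − 1) · k + 1. With r = 35 and k = 32: n = 34 · 32 + 1 = 1088 + 1 = 1089. For n = 1088 = 34 · 32, we can put exactly 34 objects in every box, avoiding 35 in any single one — so 1089 is tight.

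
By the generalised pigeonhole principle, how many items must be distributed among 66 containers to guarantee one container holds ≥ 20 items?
n = (20 − 1)·66 + 1 = 1255

By the generalised pigeonhole principle, to guarantee some box contains ≥ r objects we need more than (r − 1) · k objects total. Threshold: n = (r − 1) · k + 1. With r = 20 and k = 66: n = 19 · 66 + 1 = 1254 + 1 = 1255. For n = 1254 = 19 · 66, we can put exactly 19 objects in every box, avoiding 20 in any single one — so 1255 is tight.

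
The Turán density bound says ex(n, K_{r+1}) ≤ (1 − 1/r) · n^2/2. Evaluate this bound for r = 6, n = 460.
Turán density bound = (5/6) · 460^2/2 = 264500/3 ≈ 88166.6667

Turán's theorem: ex(n, K_{r+1}) is achieved by the complete r-partite Turán graph T(n, r) with parts as balanced as possible, and is at most (1 − 1/r) · n^2/2. For r = 6, n = 460: the density bound is (5/6) · 211600/2 = 264500/3 ≈ 88166.6667. The integer-valued extremum is e(T(460, 6)) = 88166, which is strictly less than the density bound 264500/3 since 6 ∤ 460 (the parts of T(460, 6) cannot all be equal).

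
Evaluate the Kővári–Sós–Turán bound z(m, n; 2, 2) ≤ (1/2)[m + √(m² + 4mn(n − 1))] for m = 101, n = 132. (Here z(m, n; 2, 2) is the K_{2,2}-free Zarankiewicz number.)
z(101, 132; 2, 2) ≤ (1/2)[101 + √(101² + 4·101·132·131)] = (1/2)[101 + √6996169] = 1373.0136

Kővári–Sós–Turán: let r_1, ..., r_101 be the row sums and z = Σ r_i the total number of 1s. Each pair of columns can share at most one row with both entries 1 (else a 2×2 all-ones block appears), so Σ_i C(r_i, 2) ≤ C(132, 2) = 8646. By convexity Σ_i C(r_i, 2) ≥ 101·C(z/101, 2) = z(z − 101)/(2·101), giving z² − 101z − 101·132·131 ≤ 0 and hence z ≤ (1/2)[101 + √(10201 + 4·1746492)] = (1/2)[101 + √6996169] ≈ (1/2)(101 + 2645.0272) = 1373.0136.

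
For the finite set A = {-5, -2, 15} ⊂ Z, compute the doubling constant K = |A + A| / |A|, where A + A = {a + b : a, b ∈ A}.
K = |A + A| / |A| = 6/3 = 2

Enumerate A + A = {a + b : a, b ∈ A}. With |A| = 3, there are |A|^2 = 9 ordered sum pairs; collecting distinct values, A + A = {-10, -7, -4, 10, 13, 30}, so |A + A| = 6. Thus K = 6/3 = 2. For comparison, the minimum possible |A + A| over all 3-element sets is 2·3 − 1 = 5 (so min K = 5/3), attained only by arithmetic progressions.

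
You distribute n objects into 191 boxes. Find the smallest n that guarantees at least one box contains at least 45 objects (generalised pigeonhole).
n = (45 − 1)·191 + 1 = 8405

By the generalised pigeonhole principle, to guarantee some box contains ≥ r objects we need more than (r − 1) · k objects total. Threshold: n = (r − 1) · k + 1. With r = 45 and k = 191: n = 44 · 191 + 1 = 8404 + 1 = 8405. For n = 8404 = 44 · 191, we can put exactly 44 objects in every box, avoiding 45 in any single one — so 8405 is tight.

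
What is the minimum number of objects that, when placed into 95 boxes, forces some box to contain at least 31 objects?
n = (31 − 1)·95 + 1 = 2851

By the generalised pigeonhole principle, to guarantee some box contains ≥ r objects we need more than (r − 1) · k objects total. Threshold: n = (r − 1) · k + 1. With r = 31 and k = 95: n = 30 · 95 + 1 = 2850 + 1 = 2851. For n = 2850 = 30 · 95, we can put exactly 30 objects in every box, avoiding 31 in any single one — so 2851 is tight.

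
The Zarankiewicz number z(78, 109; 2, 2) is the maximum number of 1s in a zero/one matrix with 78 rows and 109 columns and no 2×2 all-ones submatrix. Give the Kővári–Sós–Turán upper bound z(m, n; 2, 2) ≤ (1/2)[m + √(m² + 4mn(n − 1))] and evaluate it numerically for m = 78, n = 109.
z(78, 109; 2, 2) ≤ (1/2)[78 + √(78² + 4·78·109·108)] = (1/2)[78 + √3678948] = 998.0292

Kővári–Sós–Turán: let r_1, ..., r_78 be the row sums and z = Σ r_i the total number of 1s. Each pair of columns can share at most one row with both entries 1 (else a 2×2 all-ones block appears), so Σ_i C(r_i, 2) ≤ C(109, 2) = 5886. By convexity Σ_i C(r_i, 2) ≥ 78·C(z/78, 2) = z(z − 78)/(2·78), giving z² − 78z − 78·109·108 ≤ 0 and hence z ≤ (1/2)[78 + √(6084 + 4·918216)] = (1/2)[78 + √3678948] ≈ (1/2)(78 + 1918.0584) = 998.0292.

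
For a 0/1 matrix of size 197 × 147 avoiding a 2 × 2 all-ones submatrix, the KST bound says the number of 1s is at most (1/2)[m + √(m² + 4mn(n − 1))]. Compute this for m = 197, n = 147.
z(197, 147; 2, 2) ≤ (1/2)[197 + √(197² + 4·197·147·146)] = (1/2)[197 + √16950865] = 2157.0714

Kővári–Sós–Turán: let r_1, ..., r_197 be the row sums and z = Σ r_i the total number of 1s. Each pair of columns can share at most one row with both entries 1 (else a 2×2 all-ones block appears), so Σ_i C(r_i, 2) ≤ C(147, 2) = 10731. By convexity Σ_i C(r_i, 2) ≥ 197·C(z/197, 2) = z(z − 197)/(2·197), giving z² − 197z − 197·147·146 ≤ 0 and hence z ≤ (1/2)[197 + √(38809 + 4·4228014)] = (1/2)[197 + √16950865] ≈ (1/2)(197 + 4117.1428) = 2157.0714.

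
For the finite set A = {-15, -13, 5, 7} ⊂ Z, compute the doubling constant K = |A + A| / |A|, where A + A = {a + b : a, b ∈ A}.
K = |A + A| / |A| = 9/4

Enumerate A + A = {a + b : a, b ∈ A}. With |A| = 4, there are |A|^2 = 16 ordered sum pairs; collecting distinct values, A + A = {-30, -28, -26, -10, -8, -6, 10, 12, 14}, so |A + A| = 9. Thus K = 9/4. For comparison, the minimum possible |A + A| over all 4-element sets is 2·4 − 1 = 7 (so min K = 7/4), attained only by arithmetic progressions.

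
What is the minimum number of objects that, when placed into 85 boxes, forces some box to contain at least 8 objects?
n = (8 − 1)·85 + 1 = 596

By the generalised pigeonhole principle, to guarantee some box contains ≥ r objects we need more than (r − 1) · k objects total. Threshold: n = (r − 1) · k + 1. With r = 8 and k = 85: n = 7 · 85 + 1 = 595 + 1 = 596. For n = 595 = 7 · 85, we can put exactly 7 objects in every box, avoiding 8 in any single one — so 596 is tight.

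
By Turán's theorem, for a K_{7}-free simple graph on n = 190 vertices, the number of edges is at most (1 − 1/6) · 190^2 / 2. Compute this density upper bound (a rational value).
Turán density bound = (5/6) · 190^2/2 = 45125/3 ≈ 15041.6667

Turán's theorem: ex(n, K_{r+1}) is achieved by the complete r-partite Turán graph T(n, r) with parts as balanced as possible, and is at most (1 − 1/r) · n^2/2. For r = 6, n = 190: the density bound is (5/6) · 36100/2 = 45125/3 ≈ 15041.6667. The integer-valued extremum is e(T(190, 6)) = 15041, which is strictly less than the density bound 45125/3 since 6 ∤ 190 (the parts of T(190, 6) cannot all be equal).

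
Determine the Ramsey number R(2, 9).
R(2, 9) = 9

R(2, k) = k for all k ≥ 2: in a 2-colouring of K_k, either some edge is red (a red K_2) or all edges are blue (a blue K_k). And K_{8} coloured all-blue has no blue K_9, so R(2, 9) > 8. Hence R(2, 9) = 9.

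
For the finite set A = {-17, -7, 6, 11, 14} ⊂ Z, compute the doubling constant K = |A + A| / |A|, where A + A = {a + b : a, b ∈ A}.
K = |A + A| / |A| = 15/5 = 3

Enumerate A + A = {a + b : a, b ∈ A}. With |A| = 5, there are |A|^2 = 25 ordered sum pairs; collecting distinct values, A + A = {-34, -24, -14, -11, -6, -3, -1, 4, 7, 12, 17, 20, 22, 25, 28}, so |A + A| = 15. Thus K = 15/5 = 3. For comparison, the minimum possible |A + A| over all 5-element sets is 2·5 − 1 = 9 (so min K = 9/5), attained only by arithmetic progressions.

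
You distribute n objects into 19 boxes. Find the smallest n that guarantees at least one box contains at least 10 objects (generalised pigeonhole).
n = (10 − 1)·19 + 1 = 172

By the generalised pigeonhole principle, to guarantee some box contains ≥ r objects we need more than (r − 1) · k objects total. Threshold: n = (r − 1) · k + 1. With r = 10 and k = 19: n = 9 · 19 + 1 = 171 + 1 = 172. For n = 171 = 9 · 19, we can put exactly 9 objects in every box, avoiding 10 in any single one — so 172 is tight.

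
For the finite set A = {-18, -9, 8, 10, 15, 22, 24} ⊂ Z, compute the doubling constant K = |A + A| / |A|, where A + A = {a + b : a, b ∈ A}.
K = |A + A| / |A| = 25/7

Enumerate A + A = {a + b : a, b ∈ A}. With |A| = 7, there are |A|^2 = 49 ordered sum pairs; collecting distinct values, A + A = {-36, -27, -18, -10, -8, -3, -1, 1, 4, 6, 13, 15, 16, 18, 20, 23, 25, 30, 32, 34, 37, 39, 44, 46, 48}, so |A + A| = 25. Thus K = 25/7. For comparison, the minimum possible |A + A| over all 7-element sets is 2·7 − 1 = 13 (so min K = 13/7), attained only by arithmetic progressions.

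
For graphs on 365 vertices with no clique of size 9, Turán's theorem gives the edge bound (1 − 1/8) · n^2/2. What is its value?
Turán density bound = (7/8) · 365^2/2 = 932575/16 ≈ 58285.9375

Turán's theorem: ex(n, K_{r+1}) is achieved by the complete r-partite Turán graph T(n, r) with parts as balanced as possible, and is at most (1 − 1/r) · n^2/2. For r = 8, n = 365: the density bound is (7/8) · 133225/2 = 932575/16 ≈ 58285.9375. The integer-valued extremum is e(T(365, 8)) = 58285, which is strictly less than the density bound 932575/16 since 8 ∤ 365 (the parts of T(365, 8) cannot all be equal).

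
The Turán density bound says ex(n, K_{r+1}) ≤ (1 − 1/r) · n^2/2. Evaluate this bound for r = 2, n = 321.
Turán density bound = (1/2) · 321^2/2 = 103041/4 ≈ 25760.25

Turán's theorem: ex(n, K_{r+1}) is achieved by the complete r-partite Turán graph T(n, r) with parts as balanced as possible, and is at most (1 − 1/r) · n^2/2. For r = 2, n = 321: the density bound is (1/2) · 103041/2 = 103041/4 ≈ 25760.25. The integer-valued extremum is e(T(321, 2)) = 25760, which is strictly less than the density bound 103041/4 since 2 ∤ 321 (the parts of T(321, 2) cannot all be equal).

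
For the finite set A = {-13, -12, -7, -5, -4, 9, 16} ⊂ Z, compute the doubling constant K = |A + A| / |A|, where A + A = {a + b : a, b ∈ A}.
K = |A + A| / |A| = 26/7

Enumerate A + A = {a + b : a, b ∈ A}. With |A| = 7, there are |A|^2 = 49 ordered sum pairs; collecting distinct values, A + A = {-26, -25, -24, -20, -19, -18, -17, -16, -14, -12, -11, -10, -9, -8, -4, -3, 2, 3, 4, 5, 9, 11, 12, 18, 25, 32}, so |A + A| = 26. Thus K = 26/7. For comparison, the minimum possible |A + A| over all 7-element sets is 2·7 − 1 = 13 (so min K = 13/7), attained only by arithmetic progressions.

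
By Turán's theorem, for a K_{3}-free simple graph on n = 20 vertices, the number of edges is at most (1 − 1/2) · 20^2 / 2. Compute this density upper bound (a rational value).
Turán density bound = (1/2) · 20^2/2 = 100

Turán's theorem: ex(n, K_{r+1}) is achieved by the complete r-partite Turán graph T(n, r) with parts as balanced as possible, and is at most (1 − 1/r) · n^2/2. For r = 2, n = 20: the density bound is (1/2) · 400/2 = 100. Since 2 ∣ 20, the Turán graph T(20, 2) has parts of equal size 10, and its edge count e(T(20, 2)) = 100 attains the density bound exactly.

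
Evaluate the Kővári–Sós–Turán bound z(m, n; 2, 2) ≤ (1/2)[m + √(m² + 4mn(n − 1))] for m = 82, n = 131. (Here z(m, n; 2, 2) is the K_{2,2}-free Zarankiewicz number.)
z(82, 131; 2, 2) ≤ (1/2)[82 + √(82² + 4·82·131·130)] = (1/2)[82 + √5592564] = 1223.4301

Kővári–Sós–Turán: let r_1, ..., r_82 be the row sums and z = Σ r_i the total number of 1s. Each pair of columns can share at most one row with both entries 1 (else a 2×2 all-ones block appears), so Σ_i C(r_i, 2) ≤ C(131, 2) = 8515. By convexity Σ_i C(r_i, 2) ≥ 82·C(z/82, 2) = z(z − 82)/(2·82), giving z² − 82z − 82·131·130 ≤ 0 and hence z ≤ (1/2)[82 + √(6724 + 4·1396460)] = (1/2)[82 + √5592564] ≈ (1/2)(82 + 2364.8602) = 1223.4301.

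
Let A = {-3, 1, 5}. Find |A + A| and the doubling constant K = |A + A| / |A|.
K = |A + A| / |A| = 5/3

Enumerate A + A = {a + b : a, b ∈ A}. With |A| = 3, there are |A|^2 = 9 ordered sum pairs; collecting distinct values, A + A = {-6, -2, 2, 6, 10}, so |A + A| = 5. Thus K = 5/3. Here |A + A| = 2|A| − 1 = 5, the minimum possible — so K = 5/3 is minimal, which holds iff A is an arithmetic progression.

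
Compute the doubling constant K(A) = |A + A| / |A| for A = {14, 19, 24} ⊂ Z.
K = |A + A| / |A| = 5/3

Enumerate A + A = {a + b : a, b ∈ A}. With |A| = 3, there are |A|^2 = 9 ordered sum pairs; collecting distinct values, A + A = {28, 33, 38, 43, 48}, so |A + A| = 5. Thus K = 5/3. Here |A + A| = 2|A| − 1 = 5, the minimum possible — so K = 5/3 is minimal, which holds iff A is an arithmetic progression.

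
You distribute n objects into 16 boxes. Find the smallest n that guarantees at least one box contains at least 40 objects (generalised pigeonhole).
n = (40 − 1)·16 + 1 = 625

By the generalised pigeonhole principle, to guarantee some box contains ≥ r objects we need more than (r − 1) · k objects total. Threshold: n = (r − 1) · k + 1. With r = 40 and k = 16: n = 39 · 16 + 1 = 624 + 1 = 625. For n = 624 = 39 · 16, we can put exactly 39 objects in every box, avoiding 40 in any single one — so 625 is tight.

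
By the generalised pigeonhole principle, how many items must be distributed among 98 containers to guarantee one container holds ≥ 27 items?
n = (27 − 1)·98 + 1 = 2549

By the generalised pigeonhole principle, to guarantee some box contains ≥ r objects we need more than (r − 1) · k objects total. Threshold: n = (r − 1) · k + 1. With r = 27 and k = 98: n = 26 · 98 + 1 = 2548 + 1 = 2549. For n = 2548 = 26 · 98, we can put exactly 26 objects in every box, avoiding 27 in any single one — so 2549 is tight.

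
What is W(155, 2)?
W(155, 2) = 155 + 1 = 156

A 2-term AP is any pair of integers, so a monochromatic 2-AP exists iff some colour is used at least twice. With 155 colours, the colouring i ↦ i on {1, ..., 155} uses each colour once, avoiding any monochromatic pair, so W(155, 2) > 155. For {1, ..., 156}, pigeonhole forces two integers of the same colour, which form a monochromatic 2-AP. Hence W(155, 2) = 156.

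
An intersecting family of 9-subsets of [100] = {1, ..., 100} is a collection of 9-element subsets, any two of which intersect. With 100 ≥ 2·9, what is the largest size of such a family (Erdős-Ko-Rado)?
max |F| = C(99, 8) = 171200862756

Erdős-Ko-Rado (1961): when n ≥ 2k, max |F| = C(n−1, k−1). The bound is attained by the star {A : i ∈ A} for any fixed i ∈ [n]. Here C(100−1, 9−1) = C(99, 8) = 171200862756.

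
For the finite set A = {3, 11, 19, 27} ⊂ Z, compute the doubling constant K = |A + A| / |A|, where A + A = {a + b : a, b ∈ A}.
K = |A + A| / |A| = 7/4

Enumerate A + A = {a + b : a, b ∈ A}. With |A| = 4, there are |A|^2 = 16 ordered sum pairs; collecting distinct values, A + A = {6, 14, 22, 30, 38, 46, 54}, so |A + A| = 7. Thus K = 7/4. Here |A + A| = 2|A| − 1 = 7, the minimum possible — so K = 7/4 is minimal, which holds iff A is an arithmetic progression.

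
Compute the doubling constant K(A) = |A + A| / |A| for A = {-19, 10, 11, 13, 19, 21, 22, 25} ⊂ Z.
K = |A + A| / |A| = 31/8

Enumerate A + A = {a + b : a, b ∈ A}. With |A| = 8, there are |A|^2 = 64 ordered sum pairs; collecting distinct values, A + A = {-38, -9, -8, -6, 0, 2, 3, 6, 20, 21, 22, 23, 24, 26, 29, 30, 31, 32, 33, 34, 35, 36, 38, 40, 41, 42, 43, 44, 46, 47, 50}, so |A + A| = 31. Thus K = 31/8. For comparison, the minimum possible |A + A| over all 8-element sets is 2·8 − 1 = 15 (so min K = 15/8), attained only by arithmetic progressions.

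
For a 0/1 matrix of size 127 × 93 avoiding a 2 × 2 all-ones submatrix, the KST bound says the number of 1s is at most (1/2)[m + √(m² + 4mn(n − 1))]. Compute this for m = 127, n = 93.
z(127, 93; 2, 2) ≤ (1/2)[127 + √(127² + 4·127·93·92)] = (1/2)[127 + √4362577] = 1107.8391

Kővári–Sós–Turán: let r_1, ..., r_127 be the row sums and z = Σ r_i the total number of 1s. Each pair of columns can share at most one row with both entries 1 (else a 2×2 all-ones block appears), so Σ_i C(r_i, 2) ≤ C(93, 2) = 4278. By convexity Σ_i C(r_i, 2) ≥ 127·C(z/127, 2) = z(z − 127)/(2·127), giving z² − 127z − 127·93·92 ≤ 0 and hence z ≤ (1/2)[127 + √(16129 + 4·1086612)] = (1/2)[127 + √4362577] ≈ (1/2)(127 + 2088.6783) = 1107.8391.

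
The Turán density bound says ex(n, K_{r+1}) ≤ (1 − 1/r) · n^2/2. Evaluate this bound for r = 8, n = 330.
Turán density bound = (7/8) · 330^2/2 = 190575/4 ≈ 47643.75

Turán's theorem: ex(n, K_{r+1}) is achieved by the complete r-partite Turán graph T(n, r) with parts as balanced as possible, and is at most (1 − 1/r) · n^2/2. For r = 8, n = 330: the density bound is (7/8) · 108900/2 = 190575/4 ≈ 47643.75. The integer-valued extremum is e(T(330, 8)) = 47643, which is strictly less than the density bound 190575/4 since 8 ∤ 330 (the parts of T(330, 8) cannot all be equal).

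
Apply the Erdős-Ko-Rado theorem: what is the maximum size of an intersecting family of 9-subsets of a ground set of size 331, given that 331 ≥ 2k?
max |F| = C(330, 8) = 3202280747619525

The Erdős-Ko-Rado theorem states: for n ≥ 2k, an intersecting family of k-subsets of an n-element set has size at most C(n − 1, k − 1), with equality for 'star' families {A ⊆ [n] : |A| = k, i ∈ A} (fix an element i). For n = 331, k = 9: C(330, 8) = 3202280747619525.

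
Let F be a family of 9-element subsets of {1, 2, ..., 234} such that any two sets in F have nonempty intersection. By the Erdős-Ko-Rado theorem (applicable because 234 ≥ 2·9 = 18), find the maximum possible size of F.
max |F| = C(233, 8) = 190795366717021

Erdős-Ko-Rado (1961): when n ≥ 2k, max |F| = C(n−1, k−1). The bound is attained by the star {A : i ∈ A} for any fixed i ∈ [n]. Here C(234−1, 9−1) = C(233, 8) = 190795366717021.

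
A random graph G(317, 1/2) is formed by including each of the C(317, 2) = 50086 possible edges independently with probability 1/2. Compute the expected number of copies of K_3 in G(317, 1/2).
E[# K_3] = C(317, 3) · (1/2)^C(3, 2) = 5259030 / 2^3 = 2629515/4 = 657378.75

For each 3-subset S of vertices (there are C(317, 3) = 5259030 such S), let X_S = 1 if S induces a K_3 (all C(3, 2) = 3 edges present). Then P(X_S = 1) = (1/2)^3 = 1/8. By linearity of expectation, E[# K_3] = C(317, 3) · (1/2)^3 = 5259030 / 8 = 2629515/4 = 657378.75.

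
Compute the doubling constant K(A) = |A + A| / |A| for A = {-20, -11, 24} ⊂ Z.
K = |A + A| / |A| = 6/3 = 2

Enumerate A + A = {a + b : a, b ∈ A}. With |A| = 3, there are |A|^2 = 9 ordered sum pairs; collecting distinct values, A + A = {-40, -31, -22, 4, 13, 48}, so |A + A| = 6. Thus K = 6/3 = 2. For comparison, the minimum possible |A + A| over all 3-element sets is 2·3 − 1 = 5 (so min K = 5/3), attained only by arithmetic progressions.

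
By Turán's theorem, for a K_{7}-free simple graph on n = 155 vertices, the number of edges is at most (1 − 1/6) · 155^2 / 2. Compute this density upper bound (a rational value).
Turán density bound = (5/6) · 155^2/2 = 120125/12 ≈ 10010.4167

Turán's theorem: ex(n, K_{r+1}) is achieved by the complete r-partite Turán graph T(n, r) with parts as balanced as possible, and is at most (1 − 1/r) · n^2/2. For r = 6, n = 155: the density bound is (5/6) · 24025/2 = 120125/12 ≈ 10010.4167. The integer-valued extremum is e(T(155, 6)) = 10010, which is strictly less than the density bound 120125/12 since 6 ∤ 155 (the parts of T(155, 6) cannot all be equal).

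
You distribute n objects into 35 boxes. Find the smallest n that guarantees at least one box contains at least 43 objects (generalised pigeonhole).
n = (43 − 1)·35 + 1 = 1471

By the generalised pigeonhole principle, to guarantee some box contains ≥ r objects we need more than (r − 1) · k objects total. Threshold: n = (r − 1) · k + 1. With r = 43 and k = 35: n = 42 · 35 + 1 = 1470 + 1 = 1471. For n = 1470 = 42 · 35, we can put exactly 42 objects in every box, avoiding 43 in any single one — so 1471 is tight.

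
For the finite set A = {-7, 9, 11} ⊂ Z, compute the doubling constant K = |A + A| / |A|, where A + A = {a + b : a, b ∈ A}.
K = |A + A| / |A| = 6/3 = 2

Enumerate A + A = {a + b : a, b ∈ A}. With |A| = 3, there are |A|^2 = 9 ordered sum pairs; collecting distinct values, A + A = {-14, 2, 4, 18, 20, 22}, so |A + A| = 6. Thus K = 6/3 = 2. For comparison, the minimum possible |A + A| over all 3-element sets is 2·3 − 1 = 5 (so min K = 5/3), attained only by arithmetic progressions.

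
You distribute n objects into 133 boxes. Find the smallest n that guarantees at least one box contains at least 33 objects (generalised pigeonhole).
n = (33 − 1)·133 + 1 = 4257

By the generalised pigeonhole principle, to guarantee some box contains ≥ r objects we need more than (r − 1) · k objects total. Threshold: n = (r − 1) · k + 1. With r = 33 and k = 133: n = 32 · 133 + 1 = 4256 + 1 = 4257. For n = 4256 = 32 · 133, we can put exactly 32 objects in every box, avoiding 33 in any single one — so 4257 is tight.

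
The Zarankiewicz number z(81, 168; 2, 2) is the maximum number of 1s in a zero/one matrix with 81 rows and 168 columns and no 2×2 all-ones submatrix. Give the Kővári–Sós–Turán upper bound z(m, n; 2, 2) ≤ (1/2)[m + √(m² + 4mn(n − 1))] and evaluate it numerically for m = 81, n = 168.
z(81, 168; 2, 2) ≤ (1/2)[81 + √(81² + 4·81·168·167)] = (1/2)[81 + √9096705] = 1548.5372

Kővári–Sós–Turán: let r_1, ..., r_81 be the row sums and z = Σ r_i the total number of 1s. Each pair of columns can share at most one row with both entries 1 (else a 2×2 all-ones block appears), so Σ_i C(r_i, 2) ≤ C(168, 2) = 14028. By convexity Σ_i C(r_i, 2) ≥ 81·C(z/81, 2) = z(z − 81)/(2·81), giving z² − 81z − 81·168·167 ≤ 0 and hence z ≤ (1/2)[81 + √(6561 + 4·2272536)] = (1/2)[81 + √9096705] ≈ (1/2)(81 + 3016.0744) = 1548.5372.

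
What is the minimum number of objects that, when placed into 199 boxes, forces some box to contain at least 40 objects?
n = (40 − 1)·199 + 1 = 7762

By the generalised pigeonhole principle, to guarantee some box contains ≥ r objects we need more than (r − 1) · k objects total. Threshold: n = (r − 1) · k + 1. With r = 40 and k = 199: n = 39 · 199 + 1 = 7761 + 1 = 7762. For n = 7761 = 39 · 199, we can put exactly 39 objects in every box, avoiding 40 in any single one — so 7762 is tight.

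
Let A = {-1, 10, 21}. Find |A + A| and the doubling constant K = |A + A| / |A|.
K = |A + A| / |A| = 5/3

Enumerate A + A = {a + b : a, b ∈ A}. With |A| = 3, there are |A|^2 = 9 ordered sum pairs; collecting distinct values, A + A = {-2, 9, 20, 31, 42}, so |A + A| = 5. Thus K = 5/3. Here |A + A| = 2|A| − 1 = 5, the minimum possible — so K = 5/3 is minimal, which holds iff A is an arithmetic progression.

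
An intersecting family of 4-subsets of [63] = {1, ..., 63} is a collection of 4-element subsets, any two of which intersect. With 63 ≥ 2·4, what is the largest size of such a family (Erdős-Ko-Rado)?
max |F| = C(62, 3) = 37820

The Erdős-Ko-Rado theorem states: for n ≥ 2k, an intersecting family of k-subsets of an n-element set has size at most C(n − 1, k − 1), with equality for 'star' families {A ⊆ [n] : |A| = k, i ∈ A} (fix an element i). For n = 63, k = 4: C(62, 3) = 37820.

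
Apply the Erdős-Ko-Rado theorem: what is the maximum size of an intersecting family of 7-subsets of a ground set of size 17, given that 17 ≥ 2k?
max |F| = C(16, 6) = 8008

Erdős-Ko-Rado (1961): when n ≥ 2k, max |F| = C(n−1, k−1). The bound is attained by the star {A : i ∈ A} for any fixed i ∈ [n]. Here C(17−1, 7−1) = C(16, 6) = 8008.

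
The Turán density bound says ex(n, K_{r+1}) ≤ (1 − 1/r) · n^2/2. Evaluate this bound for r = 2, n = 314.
Turán density bound = (1/2) · 314^2/2 = 24649

Turán's theorem: ex(n, K_{r+1}) is achieved by the complete r-partite Turán graph T(n, r) with parts as balanced as possible, and is at most (1 − 1/r) · n^2/2. For r = 2, n = 314: the density bound is (1/2) · 98596/2 = 24649. Since 2 ∣ 314, the Turán graph T(314, 2) has parts of equal size 157, and its edge count e(T(314, 2)) = 24649 attains the density bound exactly.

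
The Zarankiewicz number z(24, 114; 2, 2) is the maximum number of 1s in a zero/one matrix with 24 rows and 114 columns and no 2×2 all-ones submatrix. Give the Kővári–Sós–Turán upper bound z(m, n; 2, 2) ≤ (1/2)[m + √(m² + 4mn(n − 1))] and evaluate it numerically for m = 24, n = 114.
z(24, 114; 2, 2) ≤ (1/2)[24 + √(24² + 4·24·114·113)] = (1/2)[24 + √1237248] = 568.1583

Kővári–Sós–Turán: let r_1, ..., r_24 be the row sums and z = Σ r_i the total number of 1s. Each pair of columns can share at most one row with both entries 1 (else a 2×2 all-ones block appears), so Σ_i C(r_i, 2) ≤ C(114, 2) = 6441. By convexity Σ_i C(r_i, 2) ≥ 24·C(z/24, 2) = z(z − 24)/(2·24), giving z² − 24z − 24·114·113 ≤ 0 and hence z ≤ (1/2)[24 + √(576 + 4·309168)] = (1/2)[24 + √1237248] ≈ (1/2)(24 + 1112.3165) = 568.1583.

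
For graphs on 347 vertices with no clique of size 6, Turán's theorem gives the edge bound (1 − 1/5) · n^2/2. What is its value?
Turán density bound = (4/5) · 347^2/2 = 240818/5 ≈ 48163.6

Turán's theorem: ex(n, K_{r+1}) is achieved by the complete r-partite Turán graph T(n, r) with parts as balanced as possible, and is at most (1 − 1/r) · n^2/2. For r = 5, n = 347: the density bound is (4/5) · 120409/2 = 240818/5 ≈ 48163.6. The integer-valued extremum is e(T(347, 5)) = 48163, which is strictly less than the density bound 240818/5 since 5 ∤ 347 (the parts of T(347, 5) cannot all be equal).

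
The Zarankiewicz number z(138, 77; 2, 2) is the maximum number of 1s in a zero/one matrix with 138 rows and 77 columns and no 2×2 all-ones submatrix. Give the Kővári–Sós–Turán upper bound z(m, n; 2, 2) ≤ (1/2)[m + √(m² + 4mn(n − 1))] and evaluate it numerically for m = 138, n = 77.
z(138, 77; 2, 2) ≤ (1/2)[138 + √(138² + 4·138·77·76)] = (1/2)[138 + √3249348] = 970.2974

Kővári–Sós–Turán: let r_1, ..., r_138 be the row sums and z = Σ r_i the total number of 1s. Each pair of columns can share at most one row with both entries 1 (else a 2×2 all-ones block appears), so Σ_i C(r_i, 2) ≤ C(77, 2) = 2926. By convexity Σ_i C(r_i, 2) ≥ 138·C(z/138, 2) = z(z − 138)/(2·138), giving z² − 138z − 138·77·76 ≤ 0 and hence z ≤ (1/2)[138 + √(19044 + 4·807576)] = (1/2)[138 + √3249348] ≈ (1/2)(138 + 1802.5948) = 970.2974.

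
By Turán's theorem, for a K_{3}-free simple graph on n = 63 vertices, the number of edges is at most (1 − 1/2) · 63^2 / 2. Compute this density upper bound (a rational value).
Turán density bound = (1/2) · 63^2/2 = 3969/4 ≈ 992.25

Turán's theorem: ex(n, K_{r+1}) is achieved by the complete r-partite Turán graph T(n, r) with parts as balanced as possible, and is at most (1 − 1/r) · n^2/2. For r = 2, n = 63: the density bound is (1/2) · 3969/2 = 3969/4 ≈ 992.25. The integer-valued extremum is e(T(63, 2)) = 992, which is strictly less than the density bound 3969/4 since 2 ∤ 63 (the parts of T(63, 2) cannot all be equal).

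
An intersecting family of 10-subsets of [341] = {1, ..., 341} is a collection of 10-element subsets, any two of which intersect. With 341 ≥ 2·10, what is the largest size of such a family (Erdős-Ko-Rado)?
max |F| = C(340, 9) = 150374796272229880

Erdős-Ko-Rado (1961): when n ≥ 2k, max |F| = C(n−1, k−1). The bound is attained by the star {A : i ∈ A} for any fixed i ∈ [n]. Here C(341−1, 10−1) = C(340, 9) = 150374796272229880.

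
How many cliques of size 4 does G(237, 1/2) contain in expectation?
E[# K_4] = C(237, 4) · (1/2)^C(4, 2) = 128154195 / 2^6 = 2002409.296875

For each 4-subset S of vertices (there are C(237, 4) = 128154195 such S), let X_S = 1 if S induces a K_4 (all C(4, 2) = 6 edges present). Then P(X_S = 1) = (1/2)^6 = 1/64. By linearity of expectation, E[# K_4] = C(237, 4) · (1/2)^6 = 128154195 / 64 = 2002409.296875.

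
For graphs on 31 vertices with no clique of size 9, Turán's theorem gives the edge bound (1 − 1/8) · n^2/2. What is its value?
Turán density bound = (7/8) · 31^2/2 = 6727/16 ≈ 420.4375

Turán's theorem: ex(n, K_{r+1}) is achieved by the complete r-partite Turán graph T(n, r) with parts as balanced as possible, and is at most (1 − 1/r) · n^2/2. For r = 8, n = 31: the density bound is (7/8) · 961/2 = 6727/16 ≈ 420.4375. The integer-valued extremum is e(T(31, 8)) = 420, which is strictly less than the density bound 6727/16 since 8 ∤ 31 (the parts of T(31, 8) cannot all be equal).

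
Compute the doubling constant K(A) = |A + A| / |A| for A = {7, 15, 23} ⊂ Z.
K = |A + A| / |A| = 5/3

Enumerate A + A = {a + b : a, b ∈ A}. With |A| = 3, there are |A|^2 = 9 ordered sum pairs; collecting distinct values, A + A = {14, 22, 30, 38, 46}, so |A + A| = 5. Thus K = 5/3. Here |A + A| = 2|A| − 1 = 5, the minimum possible — so K = 5/3 is minimal, which holds iff A is an arithmetic progression.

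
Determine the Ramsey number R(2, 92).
R(2, 92) = 92

R(2, k) = k for all k ≥ 2: in a 2-colouring of K_k, either some edge is red (a red K_2) or all edges are blue (a blue K_k). And K_{91} coloured all-blue has no blue K_92, so R(2, 92) > 91. Hence R(2, 92) = 92.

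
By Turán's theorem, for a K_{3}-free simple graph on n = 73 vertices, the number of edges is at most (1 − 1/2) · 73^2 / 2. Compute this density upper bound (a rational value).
Turán density bound = (1/2) · 73^2/2 = 5329/4 ≈ 1332.25

Turán's theorem: ex(n, K_{r+1}) is achieved by the complete r-partite Turán graph T(n, r) with parts as balanced as possible, and is at most (1 − 1/r) · n^2/2. For r = 2, n = 73: the density bound is (1/2) · 5329/2 = 5329/4 ≈ 1332.25. The integer-valued extremum is e(T(73, 2)) = 1332, which is strictly less than the density bound 5329/4 since 2 ∤ 73 (the parts of T(73, 2) cannot all be equal).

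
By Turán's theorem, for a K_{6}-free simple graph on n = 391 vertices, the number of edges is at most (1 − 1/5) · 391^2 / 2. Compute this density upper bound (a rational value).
Turán density bound = (4/5) · 391^2/2 = 305762/5 ≈ 61152.4

Turán's theorem: ex(n, K_{r+1}) is achieved by the complete r-partite Turán graph T(n, r) with parts as balanced as possible, and is at most (1 − 1/r) · n^2/2. For r = 5, n = 391: the density bound is (4/5) · 152881/2 = 305762/5 ≈ 61152.4. The integer-valued extremum is e(T(391, 5)) = 61152, which is strictly less than the density bound 305762/5 since 5 ∤ 391 (the parts of T(391, 5) cannot all be equal).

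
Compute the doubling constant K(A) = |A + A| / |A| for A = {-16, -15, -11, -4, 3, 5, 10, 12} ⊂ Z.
K = |A + A| / |A| = 29/8

Enumerate A + A = {a + b : a, b ∈ A}. With |A| = 8, there are |A|^2 = 64 ordered sum pairs; collecting distinct values, A + A = {-32, -31, -30, -27, -26, -22, -20, -19, -15, -13, -12, -11, -10, -8, -6, -5, -4, -3, -1, 1, 6, 8, 10, 13, 15, 17, 20, 22, 24}, so |A + A| = 29. Thus K = 29/8. For comparison, the minimum possible |A + A| over all 8-element sets is 2·8 − 1 = 15 (so min K = 15/8), attained only by arithmetic progressions.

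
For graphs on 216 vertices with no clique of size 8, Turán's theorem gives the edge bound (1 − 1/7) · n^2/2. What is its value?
Turán density bound = (6/7) · 216^2/2 = 139968/7 ≈ 19995.4286

Turán's theorem: ex(n, K_{r+1}) is achieved by the complete r-partite Turán graph T(n, r) with parts as balanced as possible, and is at most (1 − 1/r) · n^2/2. For r = 7, n = 216: the density bound is (6/7) · 46656/2 = 139968/7 ≈ 19995.4286. The integer-valued extremum is e(T(216, 7)) = 19995, which is strictly less than the density bound 139968/7 since 7 ∤ 216 (the parts of T(216, 7) cannot all be equal).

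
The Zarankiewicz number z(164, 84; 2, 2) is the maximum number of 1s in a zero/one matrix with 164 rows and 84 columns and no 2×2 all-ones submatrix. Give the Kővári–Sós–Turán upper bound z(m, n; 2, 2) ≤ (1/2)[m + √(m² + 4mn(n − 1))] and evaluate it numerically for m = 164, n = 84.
z(164, 84; 2, 2) ≤ (1/2)[164 + √(164² + 4·164·84·83)] = (1/2)[164 + √4600528] = 1154.4421

Kővári–Sós–Turán: let r_1, ..., r_164 be the row sums and z = Σ r_i the total number of 1s. Each pair of columns can share at most one row with both entries 1 (else a 2×2 all-ones block appears), so Σ_i C(r_i, 2) ≤ C(84, 2) = 3486. By convexity Σ_i C(r_i, 2) ≥ 164·C(z/164, 2) = z(z − 164)/(2·164), giving z² − 164z − 164·84·83 ≤ 0 and hence z ≤ (1/2)[164 + √(26896 + 4·1143408)] = (1/2)[164 + √4600528] ≈ (1/2)(164 + 2144.8841) = 1154.4421.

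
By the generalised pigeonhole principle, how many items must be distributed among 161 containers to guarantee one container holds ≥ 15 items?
n = (15 − 1)·161 + 1 = 2255

By the generalised pigeonhole principle, to guarantee some box contains ≥ r objects we need more than (r − 1) · k objects total. Threshold: n = (r − 1) · k + 1. With r = 15 and k = 161: n = 14 · 161 + 1 = 2254 + 1 = 2255. For n = 2254 = 14 · 161, we can put exactly 14 objects in every box, avoiding 15 in any single one — so 2255 is tight.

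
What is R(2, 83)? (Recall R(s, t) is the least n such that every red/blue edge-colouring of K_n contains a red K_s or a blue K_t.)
R(2, 83) = 83

R(2, k) = k for all k ≥ 2: in a 2-colouring of K_k, either some edge is red (a red K_2) or all edges are blue (a blue K_k). And K_{82} coloured all-blue has no blue K_83, so R(2, 83) > 82. Hence R(2, 83) = 83.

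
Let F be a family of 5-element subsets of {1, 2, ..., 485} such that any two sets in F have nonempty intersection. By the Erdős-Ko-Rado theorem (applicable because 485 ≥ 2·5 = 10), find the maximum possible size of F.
max |F| = C(484, 4) = 2258257001

The Erdős-Ko-Rado theorem states: for n ≥ 2k, an intersecting family of k-subsets of an n-element set has size at most C(n − 1, k − 1), with equality for 'star' families {A ⊆ [n] : |A| = k, i ∈ A} (fix an element i). For n = 485, k = 5: C(484, 4) = 2258257001.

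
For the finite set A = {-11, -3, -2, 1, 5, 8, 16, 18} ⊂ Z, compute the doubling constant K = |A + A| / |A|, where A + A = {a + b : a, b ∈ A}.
K = |A + A| / |A| = 30/8 = 15/4

Enumerate A + A = {a + b : a, b ∈ A}. With |A| = 8, there are |A|^2 = 64 ordered sum pairs; collecting distinct values, A + A = {-22, -14, -13, -10, -6, -5, -4, -3, -2, -1, 2, 3, 5, 6, 7, 9, 10, 13, 14, 15, 16, 17, 19, 21, 23, 24, 26, 32, 34, 36}, so |A + A| = 30. Thus K = 30/8 = 15/4. For comparison, the minimum possible |A + A| over all 8-element sets is 2·8 − 1 = 15 (so min K = 15/8), attained only by arithmetic progressions.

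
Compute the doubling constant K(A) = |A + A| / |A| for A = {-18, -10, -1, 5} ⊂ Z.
K = |A + A| / |A| = 10/4 = 5/2

Enumerate A + A = {a + b : a, b ∈ A}. With |A| = 4, there are |A|^2 = 16 ordered sum pairs; collecting distinct values, A + A = {-36, -28, -20, -19, -13, -11, -5, -2, 4, 10}, so |A + A| = 10. Thus K = 10/4 = 5/2. For comparison, the minimum possible |A + A| over all 4-element sets is 2·4 − 1 = 7 (so min K = 7/4), attained only by arithmetic progressions.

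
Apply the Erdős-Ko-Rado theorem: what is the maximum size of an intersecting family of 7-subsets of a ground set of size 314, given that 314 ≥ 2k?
max |F| = C(313, 6) = 1244508060796

Erdős-Ko-Rado (1961): when n ≥ 2k, max |F| = C(n−1, k−1). The bound is attained by the star {A : i ∈ A} for any fixed i ∈ [n]. Here C(314−1, 7−1) = C(313, 6) = 1244508060796.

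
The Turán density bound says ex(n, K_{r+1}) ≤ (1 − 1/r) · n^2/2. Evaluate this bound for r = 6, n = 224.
Turán density bound = (5/6) · 224^2/2 = 62720/3 ≈ 20906.6667

Turán's theorem: ex(n, K_{r+1}) is achieved by the complete r-partite Turán graph T(n, r) with parts as balanced as possible, and is at most (1 − 1/r) · n^2/2. For r = 6, n = 224: the density bound is (5/6) · 50176/2 = 62720/3 ≈ 20906.6667. The integer-valued extremum is e(T(224, 6)) = 20906, which is strictly less than the density bound 62720/3 since 6 ∤ 224 (the parts of T(224, 6) cannot all be equal).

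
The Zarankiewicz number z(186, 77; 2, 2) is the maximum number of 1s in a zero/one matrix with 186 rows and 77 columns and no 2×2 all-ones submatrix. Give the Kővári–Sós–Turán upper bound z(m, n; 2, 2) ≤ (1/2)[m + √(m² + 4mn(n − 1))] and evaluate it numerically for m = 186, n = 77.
z(186, 77; 2, 2) ≤ (1/2)[186 + √(186² + 4·186·77·76)] = (1/2)[186 + √4388484] = 1140.4354

Kővári–Sós–Turán: let r_1, ..., r_186 be the row sums and z = Σ r_i the total number of 1s. Each pair of columns can share at most one row with both entries 1 (else a 2×2 all-ones block appears), so Σ_i C(r_i, 2) ≤ C(77, 2) = 2926. By convexity Σ_i C(r_i, 2) ≥ 186·C(z/186, 2) = z(z − 186)/(2·186), giving z² − 186z − 186·77·76 ≤ 0 and hence z ≤ (1/2)[186 + √(34596 + 4·1088472)] = (1/2)[186 + √4388484] ≈ (1/2)(186 + 2094.8709) = 1140.4354.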